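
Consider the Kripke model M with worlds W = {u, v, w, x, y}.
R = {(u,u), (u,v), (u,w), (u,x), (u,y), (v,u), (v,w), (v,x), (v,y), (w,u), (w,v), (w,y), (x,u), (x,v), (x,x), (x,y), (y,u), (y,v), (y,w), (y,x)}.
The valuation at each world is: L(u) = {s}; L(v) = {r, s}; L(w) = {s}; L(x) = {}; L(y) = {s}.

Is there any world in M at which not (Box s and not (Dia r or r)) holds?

Let φ = not (Box s and not (Dia r or r)). Evaluate φ at each world:
  u (successors {u, v, w, x, y}): φ is true.
  v (successors {u, w, x, y}): φ is true.
  w (successors {u, v, y}): φ is true.
  x (successors {u, v, x, y}): φ is true.
  y (successors {u, v, w, x}): φ is true.
Detail at u (witness):
  At u: Box s and not (Dia r or r) is false, so not (Box s and not (Dia r or r)) is true.
    At u: Box s is false, not (Dia r or r) is false, so Box s and not (Dia r or r) is false.
      At u: Box s requires s at every successor {u, v, w, x, y}.
        s fails at x, so Box s is false at u.
      At u: Dia r or r is true, so not (Dia r or r) is false.

Yes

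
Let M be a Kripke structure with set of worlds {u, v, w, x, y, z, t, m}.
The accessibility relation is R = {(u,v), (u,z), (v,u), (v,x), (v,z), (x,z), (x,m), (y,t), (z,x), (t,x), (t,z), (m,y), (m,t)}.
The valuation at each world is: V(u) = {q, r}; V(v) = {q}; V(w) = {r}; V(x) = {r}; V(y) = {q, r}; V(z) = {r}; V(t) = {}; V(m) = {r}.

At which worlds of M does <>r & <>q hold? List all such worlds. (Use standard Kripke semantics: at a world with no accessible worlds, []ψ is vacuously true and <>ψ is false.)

u, v, m

Let φ = <>r & <>q. Evaluate φ at each world:
  u (successors {v, z}): φ is true.
  v (successors {u, x, z}): φ is true.
  w (successors ∅): φ is false.
  x (successors {z, m}): φ is false.
  y (successors {t}): φ is false.
  z (successors {x}): φ is false.
  t (successors {x, z}): φ is false.
  m (successors {y, t}): φ is true.
For instance, at t:
  At t: <>r is true, <>q is false, so <>r & <>q is false.
    At t: <>r requires r at some successor in {x, z}.
      r holds at x, so <>r is true at t.
    At t: <>q requires q at some successor in {x, z}.
      At x: q is false.
      At z: q is false.
    So <>q is false at t.
Satisfying worlds: {u, v, m}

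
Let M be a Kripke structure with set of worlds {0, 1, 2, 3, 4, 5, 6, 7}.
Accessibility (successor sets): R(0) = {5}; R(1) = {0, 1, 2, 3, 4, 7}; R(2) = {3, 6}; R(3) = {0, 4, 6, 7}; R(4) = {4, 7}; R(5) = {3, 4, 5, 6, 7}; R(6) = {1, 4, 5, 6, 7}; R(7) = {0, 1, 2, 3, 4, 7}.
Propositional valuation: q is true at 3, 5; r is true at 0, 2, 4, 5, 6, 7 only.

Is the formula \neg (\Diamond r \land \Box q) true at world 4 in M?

Yes

Recall that \Box ψ holds at a world iff ψ holds at every accessible world, and \Diamond ψ holds iff ψ holds at some accessible world.
At 4: \Diamond r \land \Box q is false, so \neg (\Diamond r \land \Box q) is true.
  At 4: \Diamond r is true, \Box q is false, so \Diamond r \land \Box q is false.
    At 4: \Diamond r requires r at some successor in {4, 7}.
      r holds at 4, so \Diamond r is true at 4.
    At 4: \Box q requires q at every successor {4, 7}.
      q fails at 4, so \Box q is false at 4.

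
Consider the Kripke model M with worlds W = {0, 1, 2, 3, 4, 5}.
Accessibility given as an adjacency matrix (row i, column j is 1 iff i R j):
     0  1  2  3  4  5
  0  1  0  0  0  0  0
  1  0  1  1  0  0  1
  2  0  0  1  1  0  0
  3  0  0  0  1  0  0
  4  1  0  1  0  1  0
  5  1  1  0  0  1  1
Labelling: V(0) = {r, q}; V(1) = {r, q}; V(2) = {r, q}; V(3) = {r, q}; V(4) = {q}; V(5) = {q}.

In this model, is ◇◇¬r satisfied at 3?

No

At 3: ◇◇¬r requires ◇¬r at some successor in {3}.
  At 3: ◇¬r is false.
So ◇◇¬r is false at 3.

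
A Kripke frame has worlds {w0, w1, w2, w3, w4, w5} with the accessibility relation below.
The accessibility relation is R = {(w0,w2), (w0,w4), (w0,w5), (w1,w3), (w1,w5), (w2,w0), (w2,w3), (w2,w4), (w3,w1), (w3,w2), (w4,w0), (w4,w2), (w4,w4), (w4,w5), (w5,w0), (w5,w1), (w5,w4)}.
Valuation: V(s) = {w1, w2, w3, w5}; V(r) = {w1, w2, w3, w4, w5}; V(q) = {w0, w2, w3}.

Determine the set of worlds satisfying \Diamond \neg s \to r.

w1, w2, w3, w4, w5

Let φ = \Diamond \neg s \to r. Evaluate φ at each world:
  w0 (successors {w2, w4, w5}): φ is false.
  w1 (successors {w3, w5}): φ is true.
  w2 (successors {w0, w3, w4}): φ is true.
  w3 (successors {w1, w2}): φ is true.
  w4 (successors {w0, w2, w4, w5}): φ is true.
  w5 (successors {w0, w1, w4}): φ is true.
For instance, at w0:
  At w0: \Diamond \neg s is true, r is false, so \Diamond \neg s \to r is false.
    At w0: \Diamond \neg s requires \neg s at some successor in {w2, w4, w5}.
      \neg s holds at w4, so \Diamond \neg s is true at w0.
Satisfying worlds: {w1, w2, w3, w4, w5}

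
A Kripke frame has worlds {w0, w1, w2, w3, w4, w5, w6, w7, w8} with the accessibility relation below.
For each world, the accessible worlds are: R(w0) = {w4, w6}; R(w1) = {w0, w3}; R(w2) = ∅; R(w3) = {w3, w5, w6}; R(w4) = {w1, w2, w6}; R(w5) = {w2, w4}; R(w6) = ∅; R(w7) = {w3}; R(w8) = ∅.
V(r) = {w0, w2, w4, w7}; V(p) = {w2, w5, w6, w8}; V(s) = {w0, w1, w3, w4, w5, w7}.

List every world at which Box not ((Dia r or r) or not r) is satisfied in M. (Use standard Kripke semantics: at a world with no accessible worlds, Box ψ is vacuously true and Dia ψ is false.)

w2, w6, w8

Let φ = Box not ((Dia r or r) or not r). Evaluate φ at each world:
  w0 (successors {w4, w6}): φ is false.
  w1 (successors {w0, w3}): φ is false.
  w2 (successors ∅): φ is true.
  w3 (successors {w3, w5, w6}): φ is false.
  w4 (successors {w1, w2, w6}): φ is false.
  w5 (successors {w2, w4}): φ is false.
  w6 (successors ∅): φ is true.
  w7 (successors {w3}): φ is false.
  w8 (successors ∅): φ is true.
For instance, at w1:
  At w1: Box not ((Dia r or r) or not r) requires not ((Dia r or r) or not r) at every successor {w0, w3}.
    not ((Dia r or r) or not r) fails at w0, so Box not ((Dia r or r) or not r) is false at w1.
      At w0: (Dia r or r) or not r is true, so not ((Dia r or r) or not r) is false.
Satisfying worlds: {w2, w6, w8}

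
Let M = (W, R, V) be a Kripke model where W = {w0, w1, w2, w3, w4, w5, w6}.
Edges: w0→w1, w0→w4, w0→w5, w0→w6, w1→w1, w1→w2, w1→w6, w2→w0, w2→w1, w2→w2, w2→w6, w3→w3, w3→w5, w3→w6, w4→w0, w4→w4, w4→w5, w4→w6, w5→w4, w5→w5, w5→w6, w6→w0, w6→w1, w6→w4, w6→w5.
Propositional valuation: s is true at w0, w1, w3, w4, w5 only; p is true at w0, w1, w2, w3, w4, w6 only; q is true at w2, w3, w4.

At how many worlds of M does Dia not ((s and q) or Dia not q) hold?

Let φ = Dia not ((s and q) or Dia not q). Evaluate φ at each world:
  w0 (successors {w1, w4, w5, w6}): φ is false.
  w1 (successors {w1, w2, w6}): φ is false.
  w2 (successors {w0, w1, w2, w6}): φ is false.
  w3 (successors {w3, w5, w6}): φ is false.
  w4 (successors {w0, w4, w5, w6}): φ is false.
  w5 (successors {w4, w5, w6}): φ is false.
  w6 (successors {w0, w1, w4, w5}): φ is false.
For instance, at w1:
  At w1: Dia not ((s and q) or Dia not q) requires not ((s and q) or Dia not q) at some successor in {w1, w2, w6}.
    At w1: not ((s and q) or Dia not q) is false.
    At w2: not ((s and q) or Dia not q) is false.
    At w6: not ((s and q) or Dia not q) is false.
  So Dia not ((s and q) or Dia not q) is false at w1.
Satisfying worlds: none.

0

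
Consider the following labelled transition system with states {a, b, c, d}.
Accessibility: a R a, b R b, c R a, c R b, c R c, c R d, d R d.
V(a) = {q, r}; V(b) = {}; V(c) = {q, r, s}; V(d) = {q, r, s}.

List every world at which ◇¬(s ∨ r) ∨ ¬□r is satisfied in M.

b, c

Let φ = ◇¬(s ∨ r) ∨ ¬□r. Evaluate φ at each world:
  a (successors {a}): φ is false.
  b (successors {b}): φ is true.
  c (successors {a, b, c, d}): φ is true.
  d (successors {d}): φ is false.
For instance, at b:
  At b: ◇¬(s ∨ r) is true, ¬□r is true, so ◇¬(s ∨ r) ∨ ¬□r is true.
    At b: ◇¬(s ∨ r) requires ¬(s ∨ r) at some successor in {b}.
      ¬(s ∨ r) holds at b, so ◇¬(s ∨ r) is true at b.
    At b: □r is false, so ¬□r is true.
      At b: □r requires r at every successor {b}.
        r fails at b, so □r is false at b.
Satisfying worlds: {b, c}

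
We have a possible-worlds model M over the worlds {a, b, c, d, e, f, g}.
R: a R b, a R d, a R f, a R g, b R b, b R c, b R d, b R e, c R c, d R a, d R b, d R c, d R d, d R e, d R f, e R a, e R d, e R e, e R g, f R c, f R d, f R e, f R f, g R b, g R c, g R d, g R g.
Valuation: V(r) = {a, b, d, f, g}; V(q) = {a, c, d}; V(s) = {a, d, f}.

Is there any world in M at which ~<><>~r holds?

Recall that <>ψ holds at a world iff ψ holds at some accessible world.
Let φ = ~<><>~r. Evaluate φ at each world:
  a (successors {b, d, f, g}): φ is false.
  b (successors {b, c, d, e}): φ is false.
  c (successors {c}): φ is false.
  d (successors {a, b, c, d, e, f}): φ is false.
  e (successors {a, d, e, g}): φ is false.
  f (successors {c, d, e, f}): φ is false.
  g (successors {b, c, d, g}): φ is false.
For instance, at b:
  At b: <><>~r is true, so ~<><>~r is false.
    At b: <><>~r requires <>~r at some successor in {b, c, d, e}.
      <>~r holds at b, so <><>~r is true at b.

No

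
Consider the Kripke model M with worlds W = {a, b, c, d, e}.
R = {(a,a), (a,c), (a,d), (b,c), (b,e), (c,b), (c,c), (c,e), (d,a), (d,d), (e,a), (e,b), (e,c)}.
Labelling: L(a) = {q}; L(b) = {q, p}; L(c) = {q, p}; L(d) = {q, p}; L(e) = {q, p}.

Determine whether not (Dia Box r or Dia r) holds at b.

Yes

At b: Dia Box r or Dia r is false, so not (Dia Box r or Dia r) is true.
  At b: Dia Box r is false, Dia r is false, so Dia Box r or Dia r is false.
    At b: Dia Box r requires Box r at some successor in {c, e}.
      At c: Box r is false.
      At e: Box r is false.
    So Dia Box r is false at b.
    At b: Dia r requires r at some successor in {c, e}.
      At c: r is false.
      At e: r is false.
    So Dia r is false at b.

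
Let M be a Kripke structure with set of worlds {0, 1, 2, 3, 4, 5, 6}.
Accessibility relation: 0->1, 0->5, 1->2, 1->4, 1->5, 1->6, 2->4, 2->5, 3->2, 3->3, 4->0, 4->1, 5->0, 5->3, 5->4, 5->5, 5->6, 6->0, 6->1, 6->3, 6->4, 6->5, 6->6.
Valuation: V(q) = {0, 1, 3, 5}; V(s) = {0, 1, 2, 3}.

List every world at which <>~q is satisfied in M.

1, 2, 3, 5, 6

Let φ = <>~q. Evaluate φ at each world:
  0 (successors {1, 5}): φ is false.
  1 (successors {2, 4, 5, 6}): φ is true.
  2 (successors {4, 5}): φ is true.
  3 (successors {2, 3}): φ is true.
  4 (successors {0, 1}): φ is false.
  5 (successors {0, 3, 4, 5, 6}): φ is true.
  6 (successors {0, 1, 3, 4, 5, 6}): φ is true.
For instance, at 1:
  At 1: <>~q requires ~q at some successor in {2, 4, 5, 6}.
    ~q holds at 2, so <>~q is true at 1.
Satisfying worlds: {1, 2, 3, 5, 6}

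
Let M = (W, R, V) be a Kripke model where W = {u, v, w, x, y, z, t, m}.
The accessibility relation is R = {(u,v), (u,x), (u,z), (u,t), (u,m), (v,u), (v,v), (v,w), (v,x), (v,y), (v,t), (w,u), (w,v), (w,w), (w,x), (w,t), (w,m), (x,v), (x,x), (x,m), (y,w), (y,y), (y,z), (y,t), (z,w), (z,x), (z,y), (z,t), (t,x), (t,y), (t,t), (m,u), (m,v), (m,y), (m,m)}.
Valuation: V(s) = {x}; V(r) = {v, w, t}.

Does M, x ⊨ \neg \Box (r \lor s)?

Recall that \Box ψ holds at a world iff ψ holds at every accessible world, and \Diamond ψ holds iff ψ holds at some accessible world.
At x: \Box (r \lor s) is false, so \neg \Box (r \lor s) is true.
  At x: \Box (r \lor s) requires r \lor s at every successor {v, x, m}.
    r \lor s fails at m, so \Box (r \lor s) is false at x.

Yes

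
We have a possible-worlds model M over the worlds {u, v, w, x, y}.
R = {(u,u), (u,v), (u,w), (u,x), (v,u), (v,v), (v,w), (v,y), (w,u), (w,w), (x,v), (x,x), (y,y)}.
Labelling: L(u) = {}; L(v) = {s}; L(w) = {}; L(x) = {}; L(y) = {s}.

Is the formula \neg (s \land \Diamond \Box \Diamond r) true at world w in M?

At w: s \land \Diamond \Box \Diamond r is false, so \neg (s \land \Diamond \Box \Diamond r) is true.
  At w: s is false, \Diamond \Box \Diamond r is false, so s \land \Diamond \Box \Diamond r is false.
    At w: \Diamond \Box \Diamond r requires \Box \Diamond r at some successor in {u, w}.
      At u: \Box \Diamond r is false.
      At w: \Box \Diamond r is false.
    So \Diamond \Box \Diamond r is false at w.

Yes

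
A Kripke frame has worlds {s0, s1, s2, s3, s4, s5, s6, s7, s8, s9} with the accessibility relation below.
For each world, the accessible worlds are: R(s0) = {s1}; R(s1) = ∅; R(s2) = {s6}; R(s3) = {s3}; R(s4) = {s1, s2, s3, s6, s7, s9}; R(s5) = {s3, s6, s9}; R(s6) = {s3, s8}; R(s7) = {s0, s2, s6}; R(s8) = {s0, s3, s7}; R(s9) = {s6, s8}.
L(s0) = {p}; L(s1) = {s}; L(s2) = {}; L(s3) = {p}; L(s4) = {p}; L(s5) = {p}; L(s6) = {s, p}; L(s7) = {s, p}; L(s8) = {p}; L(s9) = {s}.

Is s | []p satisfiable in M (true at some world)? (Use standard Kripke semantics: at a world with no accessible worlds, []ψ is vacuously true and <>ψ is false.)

Yes

Let φ = s | []p. Evaluate φ at each world:
  s0 (successors {s1}): φ is false.
  s1 (successors ∅): φ is true.
  s2 (successors {s6}): φ is true.
  s3 (successors {s3}): φ is true.
  s4 (successors {s1, s2, s3, s6, s7, s9}): φ is false.
  s5 (successors {s3, s6, s9}): φ is false.
  s6 (successors {s3, s8}): φ is true.
  s7 (successors {s0, s2, s6}): φ is true.
  s8 (successors {s0, s3, s7}): φ is true.
  s9 (successors {s6, s8}): φ is true.
Detail at s1 (witness):
  At s1: s is true, []p is true, so s | []p is true.
    At s1: no accessible worlds, so []p holds vacuously.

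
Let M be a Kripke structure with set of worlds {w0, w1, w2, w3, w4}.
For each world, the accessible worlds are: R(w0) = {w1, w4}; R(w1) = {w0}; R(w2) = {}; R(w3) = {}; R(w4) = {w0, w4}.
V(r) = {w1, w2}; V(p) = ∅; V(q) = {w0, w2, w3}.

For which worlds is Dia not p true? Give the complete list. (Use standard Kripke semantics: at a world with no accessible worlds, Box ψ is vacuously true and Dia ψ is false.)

w0, w1, w4

Let φ = Dia not p. Evaluate φ at each world:
  w0 (successors {w1, w4}): φ is true.
  w1 (successors {w0}): φ is true.
  w2 (successors ∅): φ is false.
  w3 (successors ∅): φ is false.
  w4 (successors {w0, w4}): φ is true.
For instance, at w0:
  At w0: Dia not p requires not p at some successor in {w1, w4}.
    not p holds at w1, so Dia not p is true at w0.
Satisfying worlds: {w0, w1, w4}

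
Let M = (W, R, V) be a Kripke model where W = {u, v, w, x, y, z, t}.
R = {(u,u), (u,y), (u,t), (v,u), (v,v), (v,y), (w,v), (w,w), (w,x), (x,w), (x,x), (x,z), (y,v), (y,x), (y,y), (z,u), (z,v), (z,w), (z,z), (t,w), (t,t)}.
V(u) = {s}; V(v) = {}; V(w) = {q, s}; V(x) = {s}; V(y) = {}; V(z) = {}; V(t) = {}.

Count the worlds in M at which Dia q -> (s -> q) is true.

Let φ = Dia q -> (s -> q). Evaluate φ at each world:
  u (successors {u, y, t}): φ is true.
  v (successors {u, v, y}): φ is true.
  w (successors {v, w, x}): φ is true.
  x (successors {w, x, z}): φ is false.
  y (successors {v, x, y}): φ is true.
  z (successors {u, v, w, z}): φ is true.
  t (successors {w, t}): φ is true.
For instance, at u:
  At u: Dia q is false, s -> q is false, so Dia q -> (s -> q) is true.
    At u: Dia q requires q at some successor in {u, y, t}.
      At u: q is false.
      At y: q is false.
      At t: q is false.
    So Dia q is false at u.
Satisfying worlds: {u, v, w, y, z, t}

6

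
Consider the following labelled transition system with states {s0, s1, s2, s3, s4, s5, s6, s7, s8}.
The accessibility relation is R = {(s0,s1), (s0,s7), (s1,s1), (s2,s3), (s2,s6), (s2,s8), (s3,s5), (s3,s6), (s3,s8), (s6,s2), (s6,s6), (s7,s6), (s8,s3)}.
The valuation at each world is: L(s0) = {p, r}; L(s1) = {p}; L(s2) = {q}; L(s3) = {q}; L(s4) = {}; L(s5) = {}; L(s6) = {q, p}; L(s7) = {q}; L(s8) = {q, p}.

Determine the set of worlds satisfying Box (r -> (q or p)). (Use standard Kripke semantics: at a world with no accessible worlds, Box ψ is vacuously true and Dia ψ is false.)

s0, s1, s2, s3, s4, s5, s6, s7, s8

Let φ = Box (r -> (q or p)). Evaluate φ at each world:
  s0 (successors {s1, s7}): φ is true.
  s1 (successors {s1}): φ is true.
  s2 (successors {s3, s6, s8}): φ is true.
  s3 (successors {s5, s6, s8}): φ is true.
  s4 (successors ∅): φ is true.
  s5 (successors ∅): φ is true.
  s6 (successors {s2, s6}): φ is true.
  s7 (successors {s6}): φ is true.
  s8 (successors {s3}): φ is true.
For instance, at s7:
  At s7: Box (r -> (q or p)) requires r -> (q or p) at every successor {s6}.
    At s6: r -> (q or p) is true.
  So Box (r -> (q or p)) is true at s7.
Satisfying worlds: {s0, s1, s2, s3, s4, s5, s6, s7, s8}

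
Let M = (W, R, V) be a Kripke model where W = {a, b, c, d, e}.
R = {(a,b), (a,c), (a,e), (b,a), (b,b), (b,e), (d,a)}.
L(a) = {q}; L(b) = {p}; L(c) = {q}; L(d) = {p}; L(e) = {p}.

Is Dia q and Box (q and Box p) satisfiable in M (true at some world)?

Let φ = Dia q and Box (q and Box p). Evaluate φ at each world:
  a (successors {b, c, e}): φ is false.
  b (successors {a, b, e}): φ is false.
  c (successors ∅): φ is false.
  d (successors {a}): φ is false.
  e (successors ∅): φ is false.
For instance, at d:
  At d: Dia q is true, Box (q and Box p) is false, so Dia q and Box (q and Box p) is false.
    At d: Dia q requires q at some successor in {a}.
      q holds at a, so Dia q is true at d.
    At d: Box (q and Box p) requires q and Box p at every successor {a}.
      q and Box p fails at a, so Box (q and Box p) is false at d.

No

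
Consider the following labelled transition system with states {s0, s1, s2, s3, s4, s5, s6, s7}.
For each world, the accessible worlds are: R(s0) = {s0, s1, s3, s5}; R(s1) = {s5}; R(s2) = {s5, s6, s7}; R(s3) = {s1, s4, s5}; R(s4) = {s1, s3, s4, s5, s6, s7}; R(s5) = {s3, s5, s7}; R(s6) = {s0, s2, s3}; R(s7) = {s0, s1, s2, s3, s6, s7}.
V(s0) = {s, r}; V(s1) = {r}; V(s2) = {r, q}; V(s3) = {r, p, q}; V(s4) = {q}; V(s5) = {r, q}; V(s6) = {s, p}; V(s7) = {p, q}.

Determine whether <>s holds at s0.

At s0: <>s requires s at some successor in {s0, s1, s3, s5}.
  s holds at s0, so <>s is true at s0.

Yes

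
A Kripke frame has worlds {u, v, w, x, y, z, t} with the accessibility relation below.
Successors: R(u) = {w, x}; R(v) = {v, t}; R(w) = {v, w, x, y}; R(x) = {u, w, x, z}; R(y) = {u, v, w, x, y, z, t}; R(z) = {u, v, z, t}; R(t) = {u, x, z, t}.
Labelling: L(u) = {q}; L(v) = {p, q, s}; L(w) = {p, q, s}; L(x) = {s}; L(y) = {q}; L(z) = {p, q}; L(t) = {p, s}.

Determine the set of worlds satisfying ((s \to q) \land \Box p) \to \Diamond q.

u, v, w, x, y, z, t

Let φ = ((s \to q) \land \Box p) \to \Diamond q. Evaluate φ at each world:
  u (successors {w, x}): φ is true.
  v (successors {v, t}): φ is true.
  w (successors {v, w, x, y}): φ is true.
  x (successors {u, w, x, z}): φ is true.
  y (successors {u, v, w, x, y, z, t}): φ is true.
  z (successors {u, v, z, t}): φ is true.
  t (successors {u, x, z, t}): φ is true.
For instance, at x:
  At x: (s \to q) \land \Box p is false, \Diamond q is true, so ((s \to q) \land \Box p) \to \Diamond q is true.
    At x: s \to q is false, \Box p is false, so (s \to q) \land \Box p is false.
      At x: \Box p requires p at every successor {u, w, x, z}.
        p fails at u, so \Box p is false at x.
    At x: \Diamond q requires q at some successor in {u, w, x, z}.
      q holds at u, so \Diamond q is true at x.
Satisfying worlds: {u, v, w, x, y, z, t}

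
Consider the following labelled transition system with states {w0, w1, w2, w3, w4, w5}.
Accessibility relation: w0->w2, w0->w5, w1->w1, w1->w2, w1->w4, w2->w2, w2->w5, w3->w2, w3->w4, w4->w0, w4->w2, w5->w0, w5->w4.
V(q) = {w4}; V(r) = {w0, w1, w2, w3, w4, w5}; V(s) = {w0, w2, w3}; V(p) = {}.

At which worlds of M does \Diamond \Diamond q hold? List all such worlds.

w0, w1, w2

Let φ = \Diamond \Diamond q. Evaluate φ at each world:
  w0 (successors {w2, w5}): φ is true.
  w1 (successors {w1, w2, w4}): φ is true.
  w2 (successors {w2, w5}): φ is true.
  w3 (successors {w2, w4}): φ is false.
  w4 (successors {w0, w2}): φ is false.
  w5 (successors {w0, w4}): φ is false.
For instance, at w4:
  At w4: \Diamond \Diamond q requires \Diamond q at some successor in {w0, w2}.
    At w0: \Diamond q is false.
    At w2: \Diamond q is false.
  So \Diamond \Diamond q is false at w4.
Satisfying worlds: {w0, w1, w2}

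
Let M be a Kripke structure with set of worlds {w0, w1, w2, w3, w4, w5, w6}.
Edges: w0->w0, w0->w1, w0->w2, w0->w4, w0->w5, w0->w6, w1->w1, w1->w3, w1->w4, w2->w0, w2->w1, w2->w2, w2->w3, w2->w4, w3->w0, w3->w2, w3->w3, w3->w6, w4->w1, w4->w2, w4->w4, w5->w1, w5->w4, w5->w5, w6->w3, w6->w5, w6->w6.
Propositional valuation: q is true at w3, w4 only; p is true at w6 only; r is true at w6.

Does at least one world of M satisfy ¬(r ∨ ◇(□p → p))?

No

Let φ = ¬(r ∨ ◇(□p → p)). Evaluate φ at each world:
  w0 (successors {w0, w1, w2, w4, w5, w6}): φ is false.
  w1 (successors {w1, w3, w4}): φ is false.
  w2 (successors {w0, w1, w2, w3, w4}): φ is false.
  w3 (successors {w0, w2, w3, w6}): φ is false.
  w4 (successors {w1, w2, w4}): φ is false.
  w5 (successors {w1, w4, w5}): φ is false.
  w6 (successors {w3, w5, w6}): φ is false.
For instance, at w5:
  At w5: r ∨ ◇(□p → p) is true, so ¬(r ∨ ◇(□p → p)) is false.
    At w5: r is false, ◇(□p → p) is true, so r ∨ ◇(□p → p) is true.
      At w5: ◇(□p → p) requires □p → p at some successor in {w1, w4, w5}.
        □p → p holds at w1, so ◇(□p → p) is true at w5.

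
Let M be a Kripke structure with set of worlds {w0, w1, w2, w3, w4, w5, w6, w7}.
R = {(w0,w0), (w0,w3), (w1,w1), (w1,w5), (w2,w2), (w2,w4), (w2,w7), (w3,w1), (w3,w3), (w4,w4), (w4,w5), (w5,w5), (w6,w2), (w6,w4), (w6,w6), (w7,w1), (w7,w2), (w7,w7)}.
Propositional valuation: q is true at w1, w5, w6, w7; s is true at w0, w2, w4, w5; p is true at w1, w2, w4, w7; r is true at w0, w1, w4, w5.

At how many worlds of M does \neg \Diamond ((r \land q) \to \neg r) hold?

2

Recall that \Diamond ψ holds at a world iff ψ holds at some accessible world.
Let φ = \neg \Diamond ((r \land q) \to \neg r). Evaluate φ at each world:
  w0 (successors {w0, w3}): φ is false.
  w1 (successors {w1, w5}): φ is true.
  w2 (successors {w2, w4, w7}): φ is false.
  w3 (successors {w1, w3}): φ is false.
  w4 (successors {w4, w5}): φ is false.
  w5 (successors {w5}): φ is true.
  w6 (successors {w2, w4, w6}): φ is false.
  w7 (successors {w1, w2, w7}): φ is false.
For instance, at w2:
  At w2: \Diamond ((r \land q) \to \neg r) is true, so \neg \Diamond ((r \land q) \to \neg r) is false.
    At w2: \Diamond ((r \land q) \to \neg r) requires (r \land q) \to \neg r at some successor in {w2, w4, w7}.
      (r \land q) \to \neg r holds at w2, so \Diamond ((r \land q) \to \neg r) is true at w2.
Satisfying worlds: {w1, w5}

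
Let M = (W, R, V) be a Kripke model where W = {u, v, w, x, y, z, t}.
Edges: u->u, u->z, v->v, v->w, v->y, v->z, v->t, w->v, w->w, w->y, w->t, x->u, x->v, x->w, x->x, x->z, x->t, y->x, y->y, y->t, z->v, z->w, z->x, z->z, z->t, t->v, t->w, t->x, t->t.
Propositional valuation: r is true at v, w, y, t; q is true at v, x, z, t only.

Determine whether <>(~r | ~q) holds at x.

Yes

At x: <>(~r | ~q) requires ~r | ~q at some successor in {u, v, w, x, z, t}.
  ~r | ~q holds at u, so <>(~r | ~q) is true at x.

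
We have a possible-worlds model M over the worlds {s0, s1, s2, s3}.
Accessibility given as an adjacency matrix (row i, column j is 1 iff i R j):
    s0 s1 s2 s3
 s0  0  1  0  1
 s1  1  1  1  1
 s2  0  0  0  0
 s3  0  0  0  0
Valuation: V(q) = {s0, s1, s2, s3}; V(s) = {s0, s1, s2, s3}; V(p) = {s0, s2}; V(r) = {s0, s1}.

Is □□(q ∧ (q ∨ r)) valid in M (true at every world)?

Let φ = □□(q ∧ (q ∨ r)). Evaluate φ at each world:
  s0 (successors {s1, s3}): φ is true.
  s1 (successors {s0, s1, s2, s3}): φ is true.
  s2 (successors ∅): φ is true.
  s3 (successors ∅): φ is true.
For instance, at s0:
  At s0: □□(q ∧ (q ∨ r)) requires □(q ∧ (q ∨ r)) at every successor {s1, s3}.
      At s1: □(q ∧ (q ∨ r)) requires q ∧ (q ∨ r) at every successor {s0, s1, s2, s3}.
        At s0: q ∧ (q ∨ r) is true.
        At s1: q ∧ (q ∨ r) is true.
        At s2: q ∧ (q ∨ r) is true.
        At s3: q ∧ (q ∨ r) is true.
      So □(q ∧ (q ∨ r)) is true at s1.
      At s3: no accessible worlds, so □(q ∧ (q ∨ r)) holds vacuously.
  So □□(q ∧ (q ∨ r)) is true at s0.

Yes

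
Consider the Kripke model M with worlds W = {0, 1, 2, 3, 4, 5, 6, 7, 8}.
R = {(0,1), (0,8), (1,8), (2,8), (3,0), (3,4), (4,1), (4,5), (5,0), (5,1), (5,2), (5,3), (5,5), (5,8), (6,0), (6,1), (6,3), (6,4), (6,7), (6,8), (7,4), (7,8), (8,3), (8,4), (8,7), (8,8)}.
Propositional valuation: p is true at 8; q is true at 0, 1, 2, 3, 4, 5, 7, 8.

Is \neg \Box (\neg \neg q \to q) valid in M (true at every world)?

Let φ = \neg \Box (\neg \neg q \to q). Evaluate φ at each world:
  0 (successors {1, 8}): φ is false.
  1 (successors {8}): φ is false.
  2 (successors {8}): φ is false.
  3 (successors {0, 4}): φ is false.
  4 (successors {1, 5}): φ is false.
  5 (successors {0, 1, 2, 3, 5, 8}): φ is false.
  6 (successors {0, 1, 3, 4, 7, 8}): φ is false.
  7 (successors {4, 8}): φ is false.
  8 (successors {3, 4, 7, 8}): φ is false.
Detail at 0 (counterexample):
  At 0: \Box (\neg \neg q \to q) is true, so \neg \Box (\neg \neg q \to q) is false.
    At 0: \Box (\neg \neg q \to q) requires \neg \neg q \to q at every successor {1, 8}.
      At 1: \neg \neg q \to q is true.
      At 8: \neg \neg q \to q is true.
    So \Box (\neg \neg q \to q) is true at 0.

No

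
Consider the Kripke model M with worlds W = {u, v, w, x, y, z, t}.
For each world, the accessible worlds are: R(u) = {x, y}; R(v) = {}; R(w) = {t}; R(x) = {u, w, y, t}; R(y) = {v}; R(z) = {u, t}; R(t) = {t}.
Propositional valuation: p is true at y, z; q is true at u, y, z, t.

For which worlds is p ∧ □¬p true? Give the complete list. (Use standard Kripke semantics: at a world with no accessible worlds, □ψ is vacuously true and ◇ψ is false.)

y, z

Let φ = p ∧ □¬p. Evaluate φ at each world:
  u (successors {x, y}): φ is false.
  v (successors ∅): φ is false.
  w (successors {t}): φ is false.
  x (successors {u, w, y, t}): φ is false.
  y (successors {v}): φ is true.
  z (successors {u, t}): φ is true.
  t (successors {t}): φ is false.
For instance, at w:
  At w: p is false, □¬p is true, so p ∧ □¬p is false.
    At w: □¬p requires ¬p at every successor {t}.
      At t: ¬p is true.
    So □¬p is true at w.
Satisfying worlds: {y, z}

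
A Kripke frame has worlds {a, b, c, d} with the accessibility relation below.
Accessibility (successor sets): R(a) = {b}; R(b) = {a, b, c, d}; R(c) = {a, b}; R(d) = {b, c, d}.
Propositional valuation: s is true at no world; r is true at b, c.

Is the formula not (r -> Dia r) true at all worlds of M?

Let φ = not (r -> Dia r). Evaluate φ at each world:
  a (successors {b}): φ is false.
  b (successors {a, b, c, d}): φ is false.
  c (successors {a, b}): φ is false.
  d (successors {b, c, d}): φ is false.
Detail at a (counterexample):
  At a: r -> Dia r is true, so not (r -> Dia r) is false.
    At a: r is false, Dia r is true, so r -> Dia r is true.
      At a: Dia r requires r at some successor in {b}.
        r holds at b, so Dia r is true at a.

No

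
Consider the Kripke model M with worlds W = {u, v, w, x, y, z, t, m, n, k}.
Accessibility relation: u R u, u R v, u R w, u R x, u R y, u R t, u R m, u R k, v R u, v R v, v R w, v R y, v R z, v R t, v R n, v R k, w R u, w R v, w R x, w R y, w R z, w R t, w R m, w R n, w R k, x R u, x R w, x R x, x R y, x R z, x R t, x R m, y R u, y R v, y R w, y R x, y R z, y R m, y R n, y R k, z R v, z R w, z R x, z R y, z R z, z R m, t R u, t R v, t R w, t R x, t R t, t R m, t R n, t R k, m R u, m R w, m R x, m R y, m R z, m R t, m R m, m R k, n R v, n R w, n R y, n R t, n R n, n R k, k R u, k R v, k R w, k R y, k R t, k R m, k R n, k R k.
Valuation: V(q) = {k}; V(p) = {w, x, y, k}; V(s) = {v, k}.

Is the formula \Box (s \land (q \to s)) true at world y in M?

No

At y: \Box (s \land (q \to s)) requires s \land (q \to s) at every successor {u, v, w, x, z, m, n, k}.
  s \land (q \to s) fails at u, so \Box (s \land (q \to s)) is false at y.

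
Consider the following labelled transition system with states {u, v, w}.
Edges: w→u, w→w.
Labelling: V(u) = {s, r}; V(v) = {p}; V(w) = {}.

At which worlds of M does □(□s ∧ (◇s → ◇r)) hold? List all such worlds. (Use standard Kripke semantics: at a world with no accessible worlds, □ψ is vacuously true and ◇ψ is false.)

u, v

Recall that □ψ holds at a world iff ψ holds at every accessible world, and ◇ψ holds iff ψ holds at some accessible world.
Let φ = □(□s ∧ (◇s → ◇r)). Evaluate φ at each world:
  u (successors ∅): φ is true.
  v (successors ∅): φ is true.
  w (successors {u, w}): φ is false.
For instance, at w:
  At w: □(□s ∧ (◇s → ◇r)) requires □s ∧ (◇s → ◇r) at every successor {u, w}.
    □s ∧ (◇s → ◇r) fails at w, so □(□s ∧ (◇s → ◇r)) is false at w.
      At w: □s is false, ◇s → ◇r is true, so □s ∧ (◇s → ◇r) is false.
Satisfying worlds: {u, v}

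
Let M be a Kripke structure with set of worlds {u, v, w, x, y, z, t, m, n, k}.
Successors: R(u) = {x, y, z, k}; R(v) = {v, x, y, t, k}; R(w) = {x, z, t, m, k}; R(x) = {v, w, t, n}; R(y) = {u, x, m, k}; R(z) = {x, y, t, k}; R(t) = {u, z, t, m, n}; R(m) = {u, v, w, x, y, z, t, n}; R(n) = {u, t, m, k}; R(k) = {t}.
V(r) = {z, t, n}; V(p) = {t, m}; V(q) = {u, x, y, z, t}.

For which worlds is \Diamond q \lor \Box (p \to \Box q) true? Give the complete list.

Let φ = \Diamond q \lor \Box (p \to \Box q). Evaluate φ at each world:
  u (successors {x, y, z, k}): φ is true.
  v (successors {v, x, y, t, k}): φ is true.
  w (successors {x, z, t, m, k}): φ is true.
  x (successors {v, w, t, n}): φ is true.
  y (successors {u, x, m, k}): φ is true.
  z (successors {x, y, t, k}): φ is true.
  t (successors {u, z, t, m, n}): φ is true.
  m (successors {u, v, w, x, y, z, t, n}): φ is true.
  n (successors {u, t, m, k}): φ is true.
  k (successors {t}): φ is true.
For instance, at m:
  At m: \Diamond q is true, \Box (p \to \Box q) is false, so \Diamond q \lor \Box (p \to \Box q) is true.
    At m: \Diamond q requires q at some successor in {u, v, w, x, y, z, t, n}.
      q holds at u, so \Diamond q is true at m.
    At m: \Box (p \to \Box q) requires p \to \Box q at every successor {u, v, w, x, y, z, t, n}.
      p \to \Box q fails at t, so \Box (p \to \Box q) is false at m.
Satisfying worlds: {u, v, w, x, y, z, t, m, n, k}

u, v, w, x, y, z, t, m, n, k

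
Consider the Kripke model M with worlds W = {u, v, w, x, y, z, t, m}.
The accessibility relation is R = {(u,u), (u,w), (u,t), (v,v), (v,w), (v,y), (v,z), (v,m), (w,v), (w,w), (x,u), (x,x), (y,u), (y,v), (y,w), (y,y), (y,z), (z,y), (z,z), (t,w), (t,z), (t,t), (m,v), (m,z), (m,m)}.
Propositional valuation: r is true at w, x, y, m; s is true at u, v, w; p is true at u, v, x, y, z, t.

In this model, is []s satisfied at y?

At y: []s requires s at every successor {u, v, w, y, z}.
  s fails at y, so []s is false at y.

No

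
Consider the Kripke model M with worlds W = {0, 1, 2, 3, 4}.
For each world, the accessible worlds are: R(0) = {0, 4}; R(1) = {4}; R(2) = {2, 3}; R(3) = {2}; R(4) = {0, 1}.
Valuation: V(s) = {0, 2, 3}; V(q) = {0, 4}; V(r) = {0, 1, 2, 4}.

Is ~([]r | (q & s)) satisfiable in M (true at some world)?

Let φ = ~([]r | (q & s)). Evaluate φ at each world:
  0 (successors {0, 4}): φ is false.
  1 (successors {4}): φ is false.
  2 (successors {2, 3}): φ is true.
  3 (successors {2}): φ is false.
  4 (successors {0, 1}): φ is false.
Detail at 2 (witness):
  At 2: []r | (q & s) is false, so ~([]r | (q & s)) is true.
    At 2: []r is false, q & s is false, so []r | (q & s) is false.
      At 2: []r requires r at every successor {2, 3}.
        r fails at 3, so []r is false at 2.

Yes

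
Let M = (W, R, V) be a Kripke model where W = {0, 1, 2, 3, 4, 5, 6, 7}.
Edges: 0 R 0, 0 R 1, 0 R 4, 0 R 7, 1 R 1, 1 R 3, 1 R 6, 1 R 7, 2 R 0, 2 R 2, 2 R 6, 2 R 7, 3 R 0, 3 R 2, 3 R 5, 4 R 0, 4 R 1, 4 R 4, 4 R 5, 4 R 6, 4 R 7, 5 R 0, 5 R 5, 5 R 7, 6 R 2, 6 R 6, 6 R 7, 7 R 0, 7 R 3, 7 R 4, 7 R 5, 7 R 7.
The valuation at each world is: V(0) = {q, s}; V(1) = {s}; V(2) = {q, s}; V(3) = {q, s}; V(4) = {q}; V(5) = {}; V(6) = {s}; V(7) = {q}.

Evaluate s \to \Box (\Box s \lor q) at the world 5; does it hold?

Yes

At 5: s is false, \Box (\Box s \lor q) is false, so s \to \Box (\Box s \lor q) is true.
  At 5: \Box (\Box s \lor q) requires \Box s \lor q at every successor {0, 5, 7}.
    \Box s \lor q fails at 5, so \Box (\Box s \lor q) is false at 5.
      At 5: \Box s is false, q is false, so \Box s \lor q is false.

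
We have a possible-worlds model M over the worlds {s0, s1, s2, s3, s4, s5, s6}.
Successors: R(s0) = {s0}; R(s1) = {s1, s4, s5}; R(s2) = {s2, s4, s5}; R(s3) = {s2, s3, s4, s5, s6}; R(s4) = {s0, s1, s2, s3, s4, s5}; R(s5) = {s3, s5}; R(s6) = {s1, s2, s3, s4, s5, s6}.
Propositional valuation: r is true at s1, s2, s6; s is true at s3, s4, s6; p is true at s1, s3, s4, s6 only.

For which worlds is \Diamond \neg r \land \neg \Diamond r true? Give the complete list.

Let φ = \Diamond \neg r \land \neg \Diamond r. Evaluate φ at each world:
  s0 (successors {s0}): φ is true.
  s1 (successors {s1, s4, s5}): φ is false.
  s2 (successors {s2, s4, s5}): φ is false.
  s3 (successors {s2, s3, s4, s5, s6}): φ is false.
  s4 (successors {s0, s1, s2, s3, s4, s5}): φ is false.
  s5 (successors {s3, s5}): φ is true.
  s6 (successors {s1, s2, s3, s4, s5, s6}): φ is false.
For instance, at s5:
  At s5: \Diamond \neg r is true, \neg \Diamond r is true, so \Diamond \neg r \land \neg \Diamond r is true.
    At s5: \Diamond \neg r requires \neg r at some successor in {s3, s5}.
      \neg r holds at s3, so \Diamond \neg r is true at s5.
    At s5: \Diamond r is false, so \neg \Diamond r is true.
      At s5: \Diamond r requires r at some successor in {s3, s5}.
        At s3: r is false.
        At s5: r is false.
      So \Diamond r is false at s5.
Satisfying worlds: {s0, s5}

s0, s5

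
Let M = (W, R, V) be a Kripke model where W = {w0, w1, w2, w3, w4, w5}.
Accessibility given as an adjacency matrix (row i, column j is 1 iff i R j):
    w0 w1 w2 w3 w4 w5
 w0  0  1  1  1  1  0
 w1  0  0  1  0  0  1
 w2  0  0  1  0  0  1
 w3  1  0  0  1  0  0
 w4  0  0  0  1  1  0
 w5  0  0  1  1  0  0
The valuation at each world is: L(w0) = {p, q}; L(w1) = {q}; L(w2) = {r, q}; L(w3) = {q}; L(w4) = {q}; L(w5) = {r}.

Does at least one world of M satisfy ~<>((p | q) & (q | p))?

No

Let φ = ~<>((p | q) & (q | p)). Evaluate φ at each world:
  w0 (successors {w1, w2, w3, w4}): φ is false.
  w1 (successors {w2, w5}): φ is false.
  w2 (successors {w2, w5}): φ is false.
  w3 (successors {w0, w3}): φ is false.
  w4 (successors {w3, w4}): φ is false.
  w5 (successors {w2, w3}): φ is false.
For instance, at w3:
  At w3: <>((p | q) & (q | p)) is true, so ~<>((p | q) & (q | p)) is false.
    At w3: <>((p | q) & (q | p)) requires (p | q) & (q | p) at some successor in {w0, w3}.
      (p | q) & (q | p) holds at w0, so <>((p | q) & (q | p)) is true at w3.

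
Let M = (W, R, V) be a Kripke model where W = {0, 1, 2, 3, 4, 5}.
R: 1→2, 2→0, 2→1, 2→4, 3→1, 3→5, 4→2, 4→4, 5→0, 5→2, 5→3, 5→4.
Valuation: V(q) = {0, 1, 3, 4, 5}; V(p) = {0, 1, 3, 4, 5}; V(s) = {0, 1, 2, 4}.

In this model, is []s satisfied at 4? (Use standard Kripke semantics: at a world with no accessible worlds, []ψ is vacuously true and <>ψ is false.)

At 4: []s requires s at every successor {2, 4}.
  At 2: s is true.
  At 4: s is true.
So []s is true at 4.

Yes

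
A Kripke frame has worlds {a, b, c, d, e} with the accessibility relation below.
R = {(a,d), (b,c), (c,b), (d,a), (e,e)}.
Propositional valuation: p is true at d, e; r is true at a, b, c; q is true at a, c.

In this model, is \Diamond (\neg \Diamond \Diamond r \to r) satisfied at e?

At e: \Diamond (\neg \Diamond \Diamond r \to r) requires \neg \Diamond \Diamond r \to r at some successor in {e}.
  At e: \neg \Diamond \Diamond r \to r is false.
So \Diamond (\neg \Diamond \Diamond r \to r) is false at e.

No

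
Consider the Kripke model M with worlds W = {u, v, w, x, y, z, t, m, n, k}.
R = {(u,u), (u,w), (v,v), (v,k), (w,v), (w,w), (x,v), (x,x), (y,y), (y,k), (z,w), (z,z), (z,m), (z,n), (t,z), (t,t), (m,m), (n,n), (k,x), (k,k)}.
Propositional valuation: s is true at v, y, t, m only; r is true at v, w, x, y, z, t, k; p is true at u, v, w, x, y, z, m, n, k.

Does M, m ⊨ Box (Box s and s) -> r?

No

Recall that Box ψ holds at a world iff ψ holds at every accessible world, and Dia ψ holds iff ψ holds at some accessible world.
At m: Box (Box s and s) is true, r is false, so Box (Box s and s) -> r is false.
  At m: Box (Box s and s) requires Box s and s at every successor {m}.
      At m: Box s is true, s is true, so Box s and s is true.
  So Box (Box s and s) is true at m.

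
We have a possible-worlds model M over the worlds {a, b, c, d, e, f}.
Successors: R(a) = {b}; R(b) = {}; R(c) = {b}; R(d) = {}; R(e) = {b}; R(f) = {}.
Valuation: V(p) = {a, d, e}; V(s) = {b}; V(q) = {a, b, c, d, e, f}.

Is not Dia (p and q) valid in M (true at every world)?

Let φ = not Dia (p and q). Evaluate φ at each world:
  a (successors {b}): φ is true.
  b (successors ∅): φ is true.
  c (successors {b}): φ is true.
  d (successors ∅): φ is true.
  e (successors {b}): φ is true.
  f (successors ∅): φ is true.
For instance, at a:
  At a: Dia (p and q) is false, so not Dia (p and q) is true.
    At a: Dia (p and q) requires p and q at some successor in {b}.
      At b: p and q is false.
    So Dia (p and q) is false at a.

Yes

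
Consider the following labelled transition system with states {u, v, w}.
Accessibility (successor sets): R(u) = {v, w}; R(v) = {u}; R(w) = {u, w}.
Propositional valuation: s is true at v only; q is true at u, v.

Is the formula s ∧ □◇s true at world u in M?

No

At u: s is false, □◇s is false, so s ∧ □◇s is false.
  At u: □◇s requires ◇s at every successor {v, w}.
    ◇s fails at v, so □◇s is false at u.
      At v: ◇s requires s at some successor in {u}.
        At u: s is false.
      So ◇s is false at v.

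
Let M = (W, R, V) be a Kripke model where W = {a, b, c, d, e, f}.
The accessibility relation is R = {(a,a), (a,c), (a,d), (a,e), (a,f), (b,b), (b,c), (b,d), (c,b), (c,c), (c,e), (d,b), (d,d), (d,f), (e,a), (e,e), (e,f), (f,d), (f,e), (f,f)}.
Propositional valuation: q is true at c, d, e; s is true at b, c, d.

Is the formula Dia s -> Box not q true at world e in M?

At e: Dia s is false, Box not q is false, so Dia s -> Box not q is true.
  At e: Dia s requires s at some successor in {a, e, f}.
    At a: s is false.
    At e: s is false.
    At f: s is false.
  So Dia s is false at e.
  At e: Box not q requires not q at every successor {a, e, f}.
    not q fails at e, so Box not q is false at e.

Yes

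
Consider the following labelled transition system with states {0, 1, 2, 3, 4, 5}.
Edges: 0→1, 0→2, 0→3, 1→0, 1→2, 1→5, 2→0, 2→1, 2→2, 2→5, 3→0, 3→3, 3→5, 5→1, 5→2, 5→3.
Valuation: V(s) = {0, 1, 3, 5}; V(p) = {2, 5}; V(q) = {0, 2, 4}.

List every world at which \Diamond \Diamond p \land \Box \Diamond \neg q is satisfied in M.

0, 1, 2, 3, 5

Let φ = \Diamond \Diamond p \land \Box \Diamond \neg q. Evaluate φ at each world:
  0 (successors {1, 2, 3}): φ is true.
  1 (successors {0, 2, 5}): φ is true.
  2 (successors {0, 1, 2, 5}): φ is true.
  3 (successors {0, 3, 5}): φ is true.
  4 (successors ∅): φ is false.
  5 (successors {1, 2, 3}): φ is true.
For instance, at 1:
  At 1: \Diamond \Diamond p is true, \Box \Diamond \neg q is true, so \Diamond \Diamond p \land \Box \Diamond \neg q is true.
    At 1: \Diamond \Diamond p requires \Diamond p at some successor in {0, 2, 5}.
      \Diamond p holds at 0, so \Diamond \Diamond p is true at 1.
    At 1: \Box \Diamond \neg q requires \Diamond \neg q at every successor {0, 2, 5}.
      At 0: \Diamond \neg q is true.
      At 2: \Diamond \neg q is true.
      At 5: \Diamond \neg q is true.
    So \Box \Diamond \neg q is true at 1.
Satisfying worlds: {0, 1, 2, 3, 5}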